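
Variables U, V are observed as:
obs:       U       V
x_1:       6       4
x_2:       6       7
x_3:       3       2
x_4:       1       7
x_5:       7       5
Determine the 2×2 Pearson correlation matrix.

Step 1 — column means:
  mean(U) = (6 + 6 + 3 + 1 + 7) / 5 = 23/5 = 4.6
  mean(V) = (4 + 7 + 2 + 7 + 5) / 5 = 25/5 = 5

Step 2 — sample variances and covariances s[i,j] = (1/(n-1)) · Σ_k (x_{k,i} - mean_i) · (x_{k,j} - mean_j), with n-1 = 4:
  s[U,U] = ((1.4)·(1.4) + (1.4)·(1.4) + (-1.6)·(-1.6) + (-3.6)·(-3.6) + (2.4)·(2.4)) / 4 = 25.2/4 = 6.3
  s[U,V] = ((1.4)·(-1) + (1.4)·(2) + (-1.6)·(-3) + (-3.6)·(2) + (2.4)·(0)) / 4 = -1/4 = -0.25
  s[V,V] = ((-1)·(-1) + (2)·(2) + (-3)·(-3) + (2)·(2) + (0)·(0)) / 4 = 18/4 = 4.5
  Sample standard deviations s_i = √(s[i,i]):
  s(U) = √(6.3) = 2.51
  s(V) = √(4.5) = 2.1213

Step 3 — r_{ij} = s_{ij} / (s_i · s_j):
  r[U,U] = 1 (diagonal).
  r[U,V] = -0.25 / (2.51 · 2.1213) = -0.25 / 5.3245 = -0.047
  r[V,V] = 1 (diagonal).

R is symmetric with unit diagonal. Assembling:

R = [[1, -0.047],
 [-0.047, 1]]


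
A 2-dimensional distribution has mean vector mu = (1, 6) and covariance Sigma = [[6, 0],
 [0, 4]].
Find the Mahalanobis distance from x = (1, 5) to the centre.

Step 1 — centre the observation: (x - mu) = (0, -1).

Step 2 — invert Sigma. det(Sigma) = 6·4 - (0)² = 24.
  Sigma^{-1} = (1/det) · [[d, -b], [-b, a]] = [[0.1667, 0],
 [0, 0.25]].

Step 3 — form the quadratic (x - mu)^T · Sigma^{-1} · (x - mu):
  Sigma^{-1} · (x - mu) = (0, -0.25).
  (x - mu)^T · [Sigma^{-1} · (x - mu)] = (0)·(0) + (-1)·(-0.25) = 0.25.

Step 4 — take square root: d = √(0.25) ≈ 0.5.

d(x, mu) = √(0.25) ≈ 0.5


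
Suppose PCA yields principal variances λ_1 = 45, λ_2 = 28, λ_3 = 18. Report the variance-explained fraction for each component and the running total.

Step 1 — total variance = trace(Sigma) = Σ λ_i = 45 + 28 + 18 = 91.

Step 2 — fraction explained by component i = λ_i / Σ λ:
  PC1: 45/91 = 0.4945
  PC2: 28/91 = 0.3077
  PC3: 18/91 = 0.1978

Step 3 — cumulative fraction after k components = (λ_1 + ... + λ_k) / Σ λ:
  k = 1: 45/91 = 0.4945
  k = 2: (45 + 28)/91 = 73/91 = 0.8022
  k = 3: (45 + 28 + 18)/91 = 91/91 = 1

Summary (fraction, with percent):

explained: PC1 0.4945 (49.45%), PC2 0.3077 (30.77%), PC3 0.1978 (19.78%);  cumulative: 0.4945, 0.8022, 1


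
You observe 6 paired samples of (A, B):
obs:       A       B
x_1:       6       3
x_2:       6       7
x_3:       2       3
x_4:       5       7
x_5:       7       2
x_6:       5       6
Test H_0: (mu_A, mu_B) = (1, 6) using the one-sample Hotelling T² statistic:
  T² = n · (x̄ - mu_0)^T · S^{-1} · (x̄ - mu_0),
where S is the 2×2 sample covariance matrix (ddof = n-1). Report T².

Step 1 — sample mean vector:
  mean(A) = (6 + 6 + 2 + 5 + 7 + 5) / 6 = 31/6 = 5.1667
  mean(B) = (3 + 7 + 3 + 7 + 2 + 6) / 6 = 28/6 = 4.6667
  x̄ = (5.1667, 4.6667),  deviation x̄ - mu_0 = (5.1667, 4.6667) - (1, 6) = (4.1667, -1.3333).

Step 2 — sample covariance matrix, S[i,j] = (1/(n-1)) · Σ_k (x_{k,i} - mean_i) · (x_{k,j} - mean_j), divisor n-1 = 5:
  S[A,A] = ((0.8333)·(0.8333) + (0.8333)·(0.8333) + (-3.1667)·(-3.1667) + (-0.1667)·(-0.1667) + (1.8333)·(1.8333) + (-0.1667)·(-0.1667)) / 5 = 14.8333/5 = 2.9667
  S[A,B] = ((0.8333)·(-1.6667) + (0.8333)·(2.3333) + (-3.1667)·(-1.6667) + (-0.1667)·(2.3333) + (1.8333)·(-2.6667) + (-0.1667)·(1.3333)) / 5 = 0.3333/5 = 0.0667
  S[B,B] = ((-1.6667)·(-1.6667) + (2.3333)·(2.3333) + (-1.6667)·(-1.6667) + (2.3333)·(2.3333) + (-2.6667)·(-2.6667) + (1.3333)·(1.3333)) / 5 = 25.3333/5 = 5.0667
  S = [[2.9667, 0.0667],
 [0.0667, 5.0667]].

Step 3 — invert S. det(S) = 2.9667·5.0667 - (0.0667)² = 15.0267.
  S^{-1} = (1/det) · [[d, -b], [-b, a]] = [[0.3372, -0.0044],
 [-0.0044, 0.1974]].

Step 4 — quadratic form (x̄ - mu_0)^T · S^{-1} · (x̄ - mu_0):
  S^{-1} · (x̄ - mu_0) = (1.4108, -0.2817),
  (x̄ - mu_0)^T · [...] = (4.1667)·(1.4108) + (-1.3333)·(-0.2817) = 6.2541.

Step 5 — scale by n: T² = 6 · 6.2541 = 37.5244.

T² ≈ 37.5244


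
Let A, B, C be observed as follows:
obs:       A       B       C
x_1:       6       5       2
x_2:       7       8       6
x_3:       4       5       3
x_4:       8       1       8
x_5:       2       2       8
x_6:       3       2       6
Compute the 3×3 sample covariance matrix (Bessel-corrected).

Step 1 — column means:
  mean(A) = (6 + 7 + 4 + 8 + 2 + 3) / 6 = 30/6 = 5
  mean(B) = (5 + 8 + 5 + 1 + 2 + 2) / 6 = 23/6 = 3.8333
  mean(C) = (2 + 6 + 3 + 8 + 8 + 6) / 6 = 33/6 = 5.5

Step 2 — sample covariance S[i,j] = (1/(n-1)) · Σ_k (x_{k,i} - mean_i) · (x_{k,j} - mean_j), with n-1 = 5.
  S[A,A] = ((1)·(1) + (2)·(2) + (-1)·(-1) + (3)·(3) + (-3)·(-3) + (-2)·(-2)) / 5 = 28/5 = 5.6
  S[A,B] = ((1)·(1.1667) + (2)·(4.1667) + (-1)·(1.1667) + (3)·(-2.8333) + (-3)·(-1.8333) + (-2)·(-1.8333)) / 5 = 9/5 = 1.8
  S[A,C] = ((1)·(-3.5) + (2)·(0.5) + (-1)·(-2.5) + (3)·(2.5) + (-3)·(2.5) + (-2)·(0.5)) / 5 = -1/5 = -0.2
  S[B,B] = ((1.1667)·(1.1667) + (4.1667)·(4.1667) + (1.1667)·(1.1667) + (-2.8333)·(-2.8333) + (-1.8333)·(-1.8333) + (-1.8333)·(-1.8333)) / 5 = 34.8333/5 = 6.9667
  S[B,C] = ((1.1667)·(-3.5) + (4.1667)·(0.5) + (1.1667)·(-2.5) + (-2.8333)·(2.5) + (-1.8333)·(2.5) + (-1.8333)·(0.5)) / 5 = -17.5/5 = -3.5
  S[C,C] = ((-3.5)·(-3.5) + (0.5)·(0.5) + (-2.5)·(-2.5) + (2.5)·(2.5) + (2.5)·(2.5) + (0.5)·(0.5)) / 5 = 31.5/5 = 6.3

S is symmetric (S[j,i] = S[i,j]). Assembling:

S = [[5.6, 1.8, -0.2],
 [1.8, 6.9667, -3.5],
 [-0.2, -3.5, 6.3]]


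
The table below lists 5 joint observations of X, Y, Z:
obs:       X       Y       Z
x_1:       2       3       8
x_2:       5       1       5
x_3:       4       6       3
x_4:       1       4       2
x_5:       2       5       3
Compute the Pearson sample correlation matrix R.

Step 1 — column means:
  mean(X) = (2 + 5 + 4 + 1 + 2) / 5 = 14/5 = 2.8
  mean(Y) = (3 + 1 + 6 + 4 + 5) / 5 = 19/5 = 3.8
  mean(Z) = (8 + 5 + 3 + 2 + 3) / 5 = 21/5 = 4.2

Step 2 — sample variances and covariances s[i,j] = (1/(n-1)) · Σ_k (x_{k,i} - mean_i) · (x_{k,j} - mean_j), with n-1 = 4:
  s[X,X] = ((-0.8)·(-0.8) + (2.2)·(2.2) + (1.2)·(1.2) + (-1.8)·(-1.8) + (-0.8)·(-0.8)) / 4 = 10.8/4 = 2.7
  s[X,Y] = ((-0.8)·(-0.8) + (2.2)·(-2.8) + (1.2)·(2.2) + (-1.8)·(0.2) + (-0.8)·(1.2)) / 4 = -4.2/4 = -1.05
  s[X,Z] = ((-0.8)·(3.8) + (2.2)·(0.8) + (1.2)·(-1.2) + (-1.8)·(-2.2) + (-0.8)·(-1.2)) / 4 = 2.2/4 = 0.55
  s[Y,Y] = ((-0.8)·(-0.8) + (-2.8)·(-2.8) + (2.2)·(2.2) + (0.2)·(0.2) + (1.2)·(1.2)) / 4 = 14.8/4 = 3.7
  s[Y,Z] = ((-0.8)·(3.8) + (-2.8)·(0.8) + (2.2)·(-1.2) + (0.2)·(-2.2) + (1.2)·(-1.2)) / 4 = -9.8/4 = -2.45
  s[Z,Z] = ((3.8)·(3.8) + (0.8)·(0.8) + (-1.2)·(-1.2) + (-2.2)·(-2.2) + (-1.2)·(-1.2)) / 4 = 22.8/4 = 5.7
  Sample standard deviations s_i = √(s[i,i]):
  s(X) = √(2.7) = 1.6432
  s(Y) = √(3.7) = 1.9235
  s(Z) = √(5.7) = 2.3875

Step 3 — r_{ij} = s_{ij} / (s_i · s_j):
  r[X,X] = 1 (diagonal).
  r[X,Y] = -1.05 / (1.6432 · 1.9235) = -1.05 / 3.1607 = -0.3322
  r[X,Z] = 0.55 / (1.6432 · 2.3875) = 0.55 / 3.923 = 0.1402
  r[Y,Y] = 1 (diagonal).
  r[Y,Z] = -2.45 / (1.9235 · 2.3875) = -2.45 / 4.5924 = -0.5335
  r[Z,Z] = 1 (diagonal).

R is symmetric with unit diagonal. Assembling:

R = [[1, -0.3322, 0.1402],
 [-0.3322, 1, -0.5335],
 [0.1402, -0.5335, 1]]


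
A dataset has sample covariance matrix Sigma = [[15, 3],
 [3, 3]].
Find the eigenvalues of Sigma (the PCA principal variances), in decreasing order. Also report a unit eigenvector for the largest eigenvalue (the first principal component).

Step 1 — characteristic polynomial of 2×2 Sigma:
  det(Sigma - λI) = λ² - trace · λ + det = 0.
  trace = 15 + 3 = 18, det = 15·3 - (3)² = 36.
Step 2 — discriminant:
  Δ = trace² - 4·det = 324 - 144 = 180.
Step 3 — eigenvalues:
  λ = (trace ± √Δ)/2 = (18 ± 13.4164)/2,
  λ_1 = 15.7082,  λ_2 = 2.2918.

Step 4 — unit eigenvector for λ_1: solve (Sigma - λ_1 I)v = 0. First row:
  (15 - 15.7082)·v_x + (3)·v_y = 0, i.e. (-0.7082)·v_x + (3)·v_y = 0,
  so v ∝ (b, λ_1 - a) = (3, 0.7082) = u.
  ||u|| = √((3)² + (0.7082)²) = √(9.5016) ≈ 3.0825,
  v_1 = u/||u|| ≈ (0.9732, 0.2298) (||v_1|| = 1).

λ_1 = 15.7082,  λ_2 = 2.2918;  v_1 ≈ (0.9732, 0.2298)


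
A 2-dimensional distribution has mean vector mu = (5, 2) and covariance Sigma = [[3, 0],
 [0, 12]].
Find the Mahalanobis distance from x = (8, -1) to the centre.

Step 1 — centre the observation: (x - mu) = (3, -3).

Step 2 — invert Sigma. det(Sigma) = 3·12 - (0)² = 36.
  Sigma^{-1} = (1/det) · [[d, -b], [-b, a]] = [[0.3333, 0],
 [0, 0.0833]].

Step 3 — form the quadratic (x - mu)^T · Sigma^{-1} · (x - mu):
  Sigma^{-1} · (x - mu) = (1, -0.25).
  (x - mu)^T · [Sigma^{-1} · (x - mu)] = (3)·(1) + (-3)·(-0.25) = 3.75.

Step 4 — take square root: d = √(3.75) ≈ 1.9365.

d(x, mu) = √(3.75) ≈ 1.9365


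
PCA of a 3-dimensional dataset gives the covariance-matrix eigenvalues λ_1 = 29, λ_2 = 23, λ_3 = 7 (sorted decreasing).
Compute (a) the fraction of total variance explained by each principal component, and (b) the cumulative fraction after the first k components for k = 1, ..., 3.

Step 1 — total variance = trace(Sigma) = Σ λ_i = 29 + 23 + 7 = 59.

Step 2 — fraction explained by component i = λ_i / Σ λ:
  PC1: 29/59 = 0.4915
  PC2: 23/59 = 0.3898
  PC3: 7/59 = 0.1186

Step 3 — cumulative fraction after k components = (λ_1 + ... + λ_k) / Σ λ:
  k = 1: 29/59 = 0.4915
  k = 2: (29 + 23)/59 = 52/59 = 0.8814
  k = 3: (29 + 23 + 7)/59 = 59/59 = 1

Summary (fraction, with percent):

explained: PC1 0.4915 (49.15%), PC2 0.3898 (38.98%), PC3 0.1186 (11.86%);  cumulative: 0.4915, 0.8814, 1


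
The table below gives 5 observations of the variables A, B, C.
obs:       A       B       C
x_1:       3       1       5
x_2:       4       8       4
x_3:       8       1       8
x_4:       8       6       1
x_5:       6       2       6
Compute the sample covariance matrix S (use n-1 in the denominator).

Step 1 — column means:
  mean(A) = (3 + 4 + 8 + 8 + 6) / 5 = 29/5 = 5.8
  mean(B) = (1 + 8 + 1 + 6 + 2) / 5 = 18/5 = 3.6
  mean(C) = (5 + 4 + 8 + 1 + 6) / 5 = 24/5 = 4.8

Step 2 — sample covariance S[i,j] = (1/(n-1)) · Σ_k (x_{k,i} - mean_i) · (x_{k,j} - mean_j), with n-1 = 4.
  S[A,A] = ((-2.8)·(-2.8) + (-1.8)·(-1.8) + (2.2)·(2.2) + (2.2)·(2.2) + (0.2)·(0.2)) / 4 = 20.8/4 = 5.2
  S[A,B] = ((-2.8)·(-2.6) + (-1.8)·(4.4) + (2.2)·(-2.6) + (2.2)·(2.4) + (0.2)·(-1.6)) / 4 = -1.4/4 = -0.35
  S[A,C] = ((-2.8)·(0.2) + (-1.8)·(-0.8) + (2.2)·(3.2) + (2.2)·(-3.8) + (0.2)·(1.2)) / 4 = -0.2/4 = -0.05
  S[B,B] = ((-2.6)·(-2.6) + (4.4)·(4.4) + (-2.6)·(-2.6) + (2.4)·(2.4) + (-1.6)·(-1.6)) / 4 = 41.2/4 = 10.3
  S[B,C] = ((-2.6)·(0.2) + (4.4)·(-0.8) + (-2.6)·(3.2) + (2.4)·(-3.8) + (-1.6)·(1.2)) / 4 = -23.4/4 = -5.85
  S[C,C] = ((0.2)·(0.2) + (-0.8)·(-0.8) + (3.2)·(3.2) + (-3.8)·(-3.8) + (1.2)·(1.2)) / 4 = 26.8/4 = 6.7

S is symmetric (S[j,i] = S[i,j]). Assembling:

S = [[5.2, -0.35, -0.05],
 [-0.35, 10.3, -5.85],
 [-0.05, -5.85, 6.7]]


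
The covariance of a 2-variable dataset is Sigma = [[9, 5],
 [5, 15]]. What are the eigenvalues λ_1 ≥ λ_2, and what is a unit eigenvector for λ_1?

Step 1 — characteristic polynomial of 2×2 Sigma:
  det(Sigma - λI) = λ² - trace · λ + det = 0.
  trace = 9 + 15 = 24, det = 9·15 - (5)² = 110.
Step 2 — discriminant:
  Δ = trace² - 4·det = 576 - 440 = 136.
Step 3 — eigenvalues:
  λ = (trace ± √Δ)/2 = (24 ± 11.6619)/2,
  λ_1 = 17.831,  λ_2 = 6.169.

Step 4 — unit eigenvector for λ_1: solve (Sigma - λ_1 I)v = 0. First row:
  (9 - 17.831)·v_x + (5)·v_y = 0, i.e. (-8.831)·v_x + (5)·v_y = 0,
  so v ∝ (b, λ_1 - a) = (5, 8.831) = u.
  ||u|| = √((5)² + (8.831)²) = √(102.9857) ≈ 10.1482,
  v_1 = u/||u|| ≈ (0.4927, 0.8702) (||v_1|| = 1).

λ_1 = 17.831,  λ_2 = 6.169;  v_1 ≈ (0.4927, 0.8702)


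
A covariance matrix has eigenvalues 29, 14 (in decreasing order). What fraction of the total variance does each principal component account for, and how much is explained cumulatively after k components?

Step 1 — total variance = trace(Sigma) = Σ λ_i = 29 + 14 = 43.

Step 2 — fraction explained by component i = λ_i / Σ λ:
  PC1: 29/43 = 0.6744
  PC2: 14/43 = 0.3256

Step 3 — cumulative fraction after k components = (λ_1 + ... + λ_k) / Σ λ:
  k = 1: 29/43 = 0.6744
  k = 2: (29 + 14)/43 = 43/43 = 1

Summary (fraction, with percent):

explained: PC1 0.6744 (67.44%), PC2 0.3256 (32.56%);  cumulative: 0.6744, 1


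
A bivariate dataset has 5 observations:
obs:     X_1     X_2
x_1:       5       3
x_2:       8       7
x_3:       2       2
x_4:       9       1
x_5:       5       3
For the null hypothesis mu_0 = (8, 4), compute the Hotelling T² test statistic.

Step 1 — sample mean vector:
  mean(X_1) = (5 + 8 + 2 + 9 + 5) / 5 = 29/5 = 5.8
  mean(X_2) = (3 + 7 + 2 + 1 + 3) / 5 = 16/5 = 3.2
  x̄ = (5.8, 3.2),  deviation x̄ - mu_0 = (5.8, 3.2) - (8, 4) = (-2.2, -0.8).

Step 2 — sample covariance matrix, S[i,j] = (1/(n-1)) · Σ_k (x_{k,i} - mean_i) · (x_{k,j} - mean_j), divisor n-1 = 4:
  S[X_1,X_1] = ((-0.8)·(-0.8) + (2.2)·(2.2) + (-3.8)·(-3.8) + (3.2)·(3.2) + (-0.8)·(-0.8)) / 4 = 30.8/4 = 7.7
  S[X_1,X_2] = ((-0.8)·(-0.2) + (2.2)·(3.8) + (-3.8)·(-1.2) + (3.2)·(-2.2) + (-0.8)·(-0.2)) / 4 = 6.2/4 = 1.55
  S[X_2,X_2] = ((-0.2)·(-0.2) + (3.8)·(3.8) + (-1.2)·(-1.2) + (-2.2)·(-2.2) + (-0.2)·(-0.2)) / 4 = 20.8/4 = 5.2
  S = [[7.7, 1.55],
 [1.55, 5.2]].

Step 3 — invert S. det(S) = 7.7·5.2 - (1.55)² = 37.6375.
  S^{-1} = (1/det) · [[d, -b], [-b, a]] = [[0.1382, -0.0412],
 [-0.0412, 0.2046]].

Step 4 — quadratic form (x̄ - mu_0)^T · S^{-1} · (x̄ - mu_0):
  S^{-1} · (x̄ - mu_0) = (-0.271, -0.0731),
  (x̄ - mu_0)^T · [...] = (-2.2)·(-0.271) + (-0.8)·(-0.0731) = 0.6547.

Step 5 — scale by n: T² = 5 · 0.6547 = 3.2733.

T² ≈ 3.2733


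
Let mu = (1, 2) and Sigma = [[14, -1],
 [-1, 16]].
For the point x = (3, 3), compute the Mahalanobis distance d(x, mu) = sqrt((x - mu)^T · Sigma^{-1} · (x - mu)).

Step 1 — centre the observation: (x - mu) = (2, 1).

Step 2 — invert Sigma. det(Sigma) = 14·16 - (-1)² = 223.
  Sigma^{-1} = (1/det) · [[d, -b], [-b, a]] = [[0.0717, 0.0045],
 [0.0045, 0.0628]].

Step 3 — form the quadratic (x - mu)^T · Sigma^{-1} · (x - mu):
  Sigma^{-1} · (x - mu) = (0.148, 0.0717).
  (x - mu)^T · [Sigma^{-1} · (x - mu)] = (2)·(0.148) + (1)·(0.0717) = 0.3677.

Step 4 — take square root: d = √(0.3677) ≈ 0.6064.

d(x, mu) = √(0.3677) ≈ 0.6064


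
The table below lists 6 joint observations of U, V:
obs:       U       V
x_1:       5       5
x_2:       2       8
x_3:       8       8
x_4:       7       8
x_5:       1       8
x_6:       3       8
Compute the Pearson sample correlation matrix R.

Step 1 — column means:
  mean(U) = (5 + 2 + 8 + 7 + 1 + 3) / 6 = 26/6 = 4.3333
  mean(V) = (5 + 8 + 8 + 8 + 8 + 8) / 6 = 45/6 = 7.5

Step 2 — sample variances and covariances s[i,j] = (1/(n-1)) · Σ_k (x_{k,i} - mean_i) · (x_{k,j} - mean_j), with n-1 = 5:
  s[U,U] = ((0.6667)·(0.6667) + (-2.3333)·(-2.3333) + (3.6667)·(3.6667) + (2.6667)·(2.6667) + (-3.3333)·(-3.3333) + (-1.3333)·(-1.3333)) / 5 = 39.3333/5 = 7.8667
  s[U,V] = ((0.6667)·(-2.5) + (-2.3333)·(0.5) + (3.6667)·(0.5) + (2.6667)·(0.5) + (-3.3333)·(0.5) + (-1.3333)·(0.5)) / 5 = -2/5 = -0.4
  s[V,V] = ((-2.5)·(-2.5) + (0.5)·(0.5) + (0.5)·(0.5) + (0.5)·(0.5) + (0.5)·(0.5) + (0.5)·(0.5)) / 5 = 7.5/5 = 1.5
  Sample standard deviations s_i = √(s[i,i]):
  s(U) = √(7.8667) = 2.8048
  s(V) = √(1.5) = 1.2247

Step 3 — r_{ij} = s_{ij} / (s_i · s_j):
  r[U,U] = 1 (diagonal).
  r[U,V] = -0.4 / (2.8048 · 1.2247) = -0.4 / 3.4351 = -0.1164
  r[V,V] = 1 (diagonal).

R is symmetric with unit diagonal. Assembling:

R = [[1, -0.1164],
 [-0.1164, 1]]


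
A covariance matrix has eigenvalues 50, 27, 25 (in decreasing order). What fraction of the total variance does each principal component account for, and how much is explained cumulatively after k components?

Step 1 — total variance = trace(Sigma) = Σ λ_i = 50 + 27 + 25 = 102.

Step 2 — fraction explained by component i = λ_i / Σ λ:
  PC1: 50/102 = 0.4902
  PC2: 27/102 = 0.2647
  PC3: 25/102 = 0.2451

Step 3 — cumulative fraction after k components = (λ_1 + ... + λ_k) / Σ λ:
  k = 1: 50/102 = 0.4902
  k = 2: (50 + 27)/102 = 77/102 = 0.7549
  k = 3: (50 + 27 + 25)/102 = 102/102 = 1

Summary (fraction, with percent):

explained: PC1 0.4902 (49.02%), PC2 0.2647 (26.47%), PC3 0.2451 (24.51%);  cumulative: 0.4902, 0.7549, 1


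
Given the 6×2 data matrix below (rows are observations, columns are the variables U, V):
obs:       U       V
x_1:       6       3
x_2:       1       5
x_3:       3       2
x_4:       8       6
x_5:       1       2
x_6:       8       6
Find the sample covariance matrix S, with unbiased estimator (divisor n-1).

Step 1 — column means:
  mean(U) = (6 + 1 + 3 + 8 + 1 + 8) / 6 = 27/6 = 4.5
  mean(V) = (3 + 5 + 2 + 6 + 2 + 6) / 6 = 24/6 = 4

Step 2 — sample covariance S[i,j] = (1/(n-1)) · Σ_k (x_{k,i} - mean_i) · (x_{k,j} - mean_j), with n-1 = 5.
  S[U,U] = ((1.5)·(1.5) + (-3.5)·(-3.5) + (-1.5)·(-1.5) + (3.5)·(3.5) + (-3.5)·(-3.5) + (3.5)·(3.5)) / 5 = 53.5/5 = 10.7
  S[U,V] = ((1.5)·(-1) + (-3.5)·(1) + (-1.5)·(-2) + (3.5)·(2) + (-3.5)·(-2) + (3.5)·(2)) / 5 = 19/5 = 3.8
  S[V,V] = ((-1)·(-1) + (1)·(1) + (-2)·(-2) + (2)·(2) + (-2)·(-2) + (2)·(2)) / 5 = 18/5 = 3.6

S is symmetric (S[j,i] = S[i,j]). Assembling:

S = [[10.7, 3.8],
 [3.8, 3.6]]


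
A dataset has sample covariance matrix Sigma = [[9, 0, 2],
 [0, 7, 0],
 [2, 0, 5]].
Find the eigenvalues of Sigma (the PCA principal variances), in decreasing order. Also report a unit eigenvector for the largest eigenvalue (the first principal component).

Step 1 — characteristic polynomial p(λ) = det(λI - Sigma) = λ³ - tr·λ² + c_1·λ - det, where tr = trace, c_1 = sum of the principal 2×2 minors, det = det(Sigma):
  tr = 9 + 7 + 5 = 21,
  c_1 = (9·7 - (0)²) + (9·5 - (2)²) + (7·5 - (0)²) = 63 + 41 + 35 = 139,
  det = 9·(7·5 - (0)²) - (0)·((0)·5 - (0)·(2)) + (2)·((0)·(0) - 7·(2)) = 9·(35) - (0)·(0) + (2)·(-14) = 287.
  So p(λ) = λ³ - 21λ² + 139λ - 287.
Step 2 — look for an integer root (rational root theorem: any rational root is an integer divisor of 287). Testing λ = 7:
  p(7) = 343 - 1029 + 973 - 287 = 0  ✓
  Dividing out (λ - 7): p(λ) = (λ - 7)(λ² - 14λ + 41).
Step 3 — remaining eigenvalues from the quadratic λ² - 14λ + 41 = 0:
  Δ = 14² - 4·41 = 196 - 164 = 32,  λ = (14 ± √32)/2 = (14 ± 5.6569)/2 ≈ 9.8284 or 4.1716.
  Sorted: λ_1 = 9.8284,  λ_2 = 7,  λ_3 = 4.1716  (check: sum = 21 = tr ✓).

Step 4 — unit eigenvector for λ_1 ≈ 9.8284: v spans the null space of (Sigma - λ_1 I), whose rows are
  r_1 = (-0.8284, 0, 2),  r_2 = (0, -2.8284, 0),  r_3 = (2, 0, -4.8284).
  v is orthogonal to every row, so take v ∝ r_1 × r_2 = ((0)·(0) - (2)·(-2.8284), (2)·(0) - (-0.8284)·(0), (-0.8284)·(-2.8284) - (0)·(0)) ≈ (5.6569, 0, 2.3431).
  Let u = (5.6569, 0, 2.3431).
  ||u|| = √((5.6569)² + (0)² + (2.3431)²) = √(37.4903) ≈ 6.1229,  v_1 = u/||u|| ≈ (0.9239, 0, 0.3827) (||v_1|| = 1).

λ_1 = 9.8284,  λ_2 = 7,  λ_3 = 4.1716;  v_1 ≈ (0.9239, 0, 0.3827)


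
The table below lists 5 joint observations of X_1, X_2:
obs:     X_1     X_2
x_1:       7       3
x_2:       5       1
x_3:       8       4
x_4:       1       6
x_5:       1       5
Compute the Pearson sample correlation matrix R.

Step 1 — column means:
  mean(X_1) = (7 + 5 + 8 + 1 + 1) / 5 = 22/5 = 4.4
  mean(X_2) = (3 + 1 + 4 + 6 + 5) / 5 = 19/5 = 3.8

Step 2 — sample variances and covariances s[i,j] = (1/(n-1)) · Σ_k (x_{k,i} - mean_i) · (x_{k,j} - mean_j), with n-1 = 4:
  s[X_1,X_1] = ((2.6)·(2.6) + (0.6)·(0.6) + (3.6)·(3.6) + (-3.4)·(-3.4) + (-3.4)·(-3.4)) / 4 = 43.2/4 = 10.8
  s[X_1,X_2] = ((2.6)·(-0.8) + (0.6)·(-2.8) + (3.6)·(0.2) + (-3.4)·(2.2) + (-3.4)·(1.2)) / 4 = -14.6/4 = -3.65
  s[X_2,X_2] = ((-0.8)·(-0.8) + (-2.8)·(-2.8) + (0.2)·(0.2) + (2.2)·(2.2) + (1.2)·(1.2)) / 4 = 14.8/4 = 3.7
  Sample standard deviations s_i = √(s[i,i]):
  s(X_1) = √(10.8) = 3.2863
  s(X_2) = √(3.7) = 1.9235

Step 3 — r_{ij} = s_{ij} / (s_i · s_j):
  r[X_1,X_1] = 1 (diagonal).
  r[X_1,X_2] = -3.65 / (3.2863 · 1.9235) = -3.65 / 6.3214 = -0.5774
  r[X_2,X_2] = 1 (diagonal).

R is symmetric with unit diagonal. Assembling:

R = [[1, -0.5774],
 [-0.5774, 1]]


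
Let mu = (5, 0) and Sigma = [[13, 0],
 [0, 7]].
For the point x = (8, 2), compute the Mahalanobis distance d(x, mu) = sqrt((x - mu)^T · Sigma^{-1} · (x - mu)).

Step 1 — centre the observation: (x - mu) = (3, 2).

Step 2 — invert Sigma. det(Sigma) = 13·7 - (0)² = 91.
  Sigma^{-1} = (1/det) · [[d, -b], [-b, a]] = [[0.0769, 0],
 [0, 0.1429]].

Step 3 — form the quadratic (x - mu)^T · Sigma^{-1} · (x - mu):
  Sigma^{-1} · (x - mu) = (0.2308, 0.2857).
  (x - mu)^T · [Sigma^{-1} · (x - mu)] = (3)·(0.2308) + (2)·(0.2857) = 1.2637.

Step 4 — take square root: d = √(1.2637) ≈ 1.1242.

d(x, mu) = √(1.2637) ≈ 1.1242


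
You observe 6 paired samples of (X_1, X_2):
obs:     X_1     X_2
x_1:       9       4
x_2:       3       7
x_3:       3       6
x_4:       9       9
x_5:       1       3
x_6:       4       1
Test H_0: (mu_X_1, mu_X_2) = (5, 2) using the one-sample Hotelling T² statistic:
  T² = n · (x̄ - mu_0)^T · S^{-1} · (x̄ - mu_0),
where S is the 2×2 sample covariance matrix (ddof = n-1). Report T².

Step 1 — sample mean vector:
  mean(X_1) = (9 + 3 + 3 + 9 + 1 + 4) / 6 = 29/6 = 4.8333
  mean(X_2) = (4 + 7 + 6 + 9 + 3 + 1) / 6 = 30/6 = 5
  x̄ = (4.8333, 5),  deviation x̄ - mu_0 = (4.8333, 5) - (5, 2) = (-0.1667, 3).

Step 2 — sample covariance matrix, S[i,j] = (1/(n-1)) · Σ_k (x_{k,i} - mean_i) · (x_{k,j} - mean_j), divisor n-1 = 5:
  S[X_1,X_1] = ((4.1667)·(4.1667) + (-1.8333)·(-1.8333) + (-1.8333)·(-1.8333) + (4.1667)·(4.1667) + (-3.8333)·(-3.8333) + (-0.8333)·(-0.8333)) / 5 = 56.8333/5 = 11.3667
  S[X_1,X_2] = ((4.1667)·(-1) + (-1.8333)·(2) + (-1.8333)·(1) + (4.1667)·(4) + (-3.8333)·(-2) + (-0.8333)·(-4)) / 5 = 18/5 = 3.6
  S[X_2,X_2] = ((-1)·(-1) + (2)·(2) + (1)·(1) + (4)·(4) + (-2)·(-2) + (-4)·(-4)) / 5 = 42/5 = 8.4
  S = [[11.3667, 3.6],
 [3.6, 8.4]].

Step 3 — invert S. det(S) = 11.3667·8.4 - (3.6)² = 82.52.
  S^{-1} = (1/det) · [[d, -b], [-b, a]] = [[0.1018, -0.0436],
 [-0.0436, 0.1377]].

Step 4 — quadratic form (x̄ - mu_0)^T · S^{-1} · (x̄ - mu_0):
  S^{-1} · (x̄ - mu_0) = (-0.1478, 0.4205),
  (x̄ - mu_0)^T · [...] = (-0.1667)·(-0.1478) + (3)·(0.4205) = 1.2862.

Step 5 — scale by n: T² = 6 · 1.2862 = 7.7169.

T² ≈ 7.7169


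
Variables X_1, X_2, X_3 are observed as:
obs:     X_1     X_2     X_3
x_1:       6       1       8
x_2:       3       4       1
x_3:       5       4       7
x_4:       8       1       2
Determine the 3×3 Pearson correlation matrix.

Step 1 — column means:
  mean(X_1) = (6 + 3 + 5 + 8) / 4 = 22/4 = 5.5
  mean(X_2) = (1 + 4 + 4 + 1) / 4 = 10/4 = 2.5
  mean(X_3) = (8 + 1 + 7 + 2) / 4 = 18/4 = 4.5

Step 2 — sample variances and covariances s[i,j] = (1/(n-1)) · Σ_k (x_{k,i} - mean_i) · (x_{k,j} - mean_j), with n-1 = 3:
  s[X_1,X_1] = ((0.5)·(0.5) + (-2.5)·(-2.5) + (-0.5)·(-0.5) + (2.5)·(2.5)) / 3 = 13/3 = 4.3333
  s[X_1,X_2] = ((0.5)·(-1.5) + (-2.5)·(1.5) + (-0.5)·(1.5) + (2.5)·(-1.5)) / 3 = -9/3 = -3
  s[X_1,X_3] = ((0.5)·(3.5) + (-2.5)·(-3.5) + (-0.5)·(2.5) + (2.5)·(-2.5)) / 3 = 3/3 = 1
  s[X_2,X_2] = ((-1.5)·(-1.5) + (1.5)·(1.5) + (1.5)·(1.5) + (-1.5)·(-1.5)) / 3 = 9/3 = 3
  s[X_2,X_3] = ((-1.5)·(3.5) + (1.5)·(-3.5) + (1.5)·(2.5) + (-1.5)·(-2.5)) / 3 = -3/3 = -1
  s[X_3,X_3] = ((3.5)·(3.5) + (-3.5)·(-3.5) + (2.5)·(2.5) + (-2.5)·(-2.5)) / 3 = 37/3 = 12.3333
  Sample standard deviations s_i = √(s[i,i]):
  s(X_1) = √(4.3333) = 2.0817
  s(X_2) = √(3) = 1.7321
  s(X_3) = √(12.3333) = 3.5119

Step 3 — r_{ij} = s_{ij} / (s_i · s_j):
  r[X_1,X_1] = 1 (diagonal).
  r[X_1,X_2] = -3 / (2.0817 · 1.7321) = -3 / 3.6056 = -0.8321
  r[X_1,X_3] = 1 / (2.0817 · 3.5119) = 1 / 7.3106 = 0.1368
  r[X_2,X_2] = 1 (diagonal).
  r[X_2,X_3] = -1 / (1.7321 · 3.5119) = -1 / 6.0828 = -0.1644
  r[X_3,X_3] = 1 (diagonal).

R is symmetric with unit diagonal. Assembling:

R = [[1, -0.8321, 0.1368],
 [-0.8321, 1, -0.1644],
 [0.1368, -0.1644, 1]]


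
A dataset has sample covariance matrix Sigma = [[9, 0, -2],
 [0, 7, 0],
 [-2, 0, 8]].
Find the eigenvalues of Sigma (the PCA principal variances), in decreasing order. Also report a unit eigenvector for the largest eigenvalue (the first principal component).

Step 1 — characteristic polynomial p(λ) = det(λI - Sigma) = λ³ - tr·λ² + c_1·λ - det, where tr = trace, c_1 = sum of the principal 2×2 minors, det = det(Sigma):
  tr = 9 + 7 + 8 = 24,
  c_1 = (9·7 - (0)²) + (9·8 - (-2)²) + (7·8 - (0)²) = 63 + 68 + 56 = 187,
  det = 9·(7·8 - (0)²) - (0)·((0)·8 - (0)·(-2)) + (-2)·((0)·(0) - 7·(-2)) = 9·(56) - (0)·(0) + (-2)·(14) = 476.
  So p(λ) = λ³ - 24λ² + 187λ - 476.
Step 2 — look for an integer root (rational root theorem: any rational root is an integer divisor of 476). Testing λ = 7:
  p(7) = 343 - 1176 + 1309 - 476 = 0  ✓
  Dividing out (λ - 7): p(λ) = (λ - 7)(λ² - 17λ + 68).
Step 3 — remaining eigenvalues from the quadratic λ² - 17λ + 68 = 0:
  Δ = 17² - 4·68 = 289 - 272 = 17,  λ = (17 ± √17)/2 = (17 ± 4.1231)/2 ≈ 10.5616 or 6.4384.
  Sorted: λ_1 = 10.5616,  λ_2 = 7,  λ_3 = 6.4384  (check: sum = 24 = tr ✓).

Step 4 — unit eigenvector for λ_1 ≈ 10.5616: v spans the null space of (Sigma - λ_1 I), whose rows are
  r_1 = (-1.5616, 0, -2),  r_2 = (0, -3.5616, 0),  r_3 = (-2, 0, -2.5616).
  v is orthogonal to every row, so take v ∝ r_1 × r_2 = ((0)·(0) - (-2)·(-3.5616), (-2)·(0) - (-1.5616)·(0), (-1.5616)·(-3.5616) - (0)·(0)) ≈ (-7.1231, 0, 5.5616).
  Rescale (multiply by -1 so the first nonzero entry is positive): u = (7.1231, 0, -5.5616).
  ||u|| = √((7.1231)² + (0)² + (-5.5616)²) = √(81.6695) ≈ 9.0371,  v_1 = u/||u|| ≈ (0.7882, 0, -0.6154) (||v_1|| = 1).

λ_1 = 10.5616,  λ_2 = 7,  λ_3 = 6.4384;  v_1 ≈ (0.7882, 0, -0.6154)


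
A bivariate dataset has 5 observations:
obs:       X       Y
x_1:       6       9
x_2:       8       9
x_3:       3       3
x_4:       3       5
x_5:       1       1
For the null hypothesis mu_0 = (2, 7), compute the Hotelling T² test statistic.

Step 1 — sample mean vector:
  mean(X) = (6 + 8 + 3 + 3 + 1) / 5 = 21/5 = 4.2
  mean(Y) = (9 + 9 + 3 + 5 + 1) / 5 = 27/5 = 5.4
  x̄ = (4.2, 5.4),  deviation x̄ - mu_0 = (4.2, 5.4) - (2, 7) = (2.2, -1.6).

Step 2 — sample covariance matrix, S[i,j] = (1/(n-1)) · Σ_k (x_{k,i} - mean_i) · (x_{k,j} - mean_j), divisor n-1 = 4:
  S[X,X] = ((1.8)·(1.8) + (3.8)·(3.8) + (-1.2)·(-1.2) + (-1.2)·(-1.2) + (-3.2)·(-3.2)) / 4 = 30.8/4 = 7.7
  S[X,Y] = ((1.8)·(3.6) + (3.8)·(3.6) + (-1.2)·(-2.4) + (-1.2)·(-0.4) + (-3.2)·(-4.4)) / 4 = 37.6/4 = 9.4
  S[Y,Y] = ((3.6)·(3.6) + (3.6)·(3.6) + (-2.4)·(-2.4) + (-0.4)·(-0.4) + (-4.4)·(-4.4)) / 4 = 51.2/4 = 12.8
  S = [[7.7, 9.4],
 [9.4, 12.8]].

Step 3 — invert S. det(S) = 7.7·12.8 - (9.4)² = 10.2.
  S^{-1} = (1/det) · [[d, -b], [-b, a]] = [[1.2549, -0.9216],
 [-0.9216, 0.7549]].

Step 4 — quadratic form (x̄ - mu_0)^T · S^{-1} · (x̄ - mu_0):
  S^{-1} · (x̄ - mu_0) = (4.2353, -3.2353),
  (x̄ - mu_0)^T · [...] = (2.2)·(4.2353) + (-1.6)·(-3.2353) = 14.4941.

Step 5 — scale by n: T² = 5 · 14.4941 = 72.4706.

T² ≈ 72.4706


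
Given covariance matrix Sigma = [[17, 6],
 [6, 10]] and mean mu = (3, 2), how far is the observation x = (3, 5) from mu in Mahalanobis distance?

Step 1 — centre the observation: (x - mu) = (0, 3).

Step 2 — invert Sigma. det(Sigma) = 17·10 - (6)² = 134.
  Sigma^{-1} = (1/det) · [[d, -b], [-b, a]] = [[0.0746, -0.0448],
 [-0.0448, 0.1269]].

Step 3 — form the quadratic (x - mu)^T · Sigma^{-1} · (x - mu):
  Sigma^{-1} · (x - mu) = (-0.1343, 0.3806).
  (x - mu)^T · [Sigma^{-1} · (x - mu)] = (0)·(-0.1343) + (3)·(0.3806) = 1.1418.

Step 4 — take square root: d = √(1.1418) ≈ 1.0685.

d(x, mu) = √(1.1418) ≈ 1.0685


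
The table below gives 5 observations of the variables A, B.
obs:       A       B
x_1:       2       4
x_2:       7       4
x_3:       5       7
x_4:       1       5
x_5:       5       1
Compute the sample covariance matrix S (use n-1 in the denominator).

Step 1 — column means:
  mean(A) = (2 + 7 + 5 + 1 + 5) / 5 = 20/5 = 4
  mean(B) = (4 + 4 + 7 + 5 + 1) / 5 = 21/5 = 4.2

Step 2 — sample covariance S[i,j] = (1/(n-1)) · Σ_k (x_{k,i} - mean_i) · (x_{k,j} - mean_j), with n-1 = 4.
  S[A,A] = ((-2)·(-2) + (3)·(3) + (1)·(1) + (-3)·(-3) + (1)·(1)) / 4 = 24/4 = 6
  S[A,B] = ((-2)·(-0.2) + (3)·(-0.2) + (1)·(2.8) + (-3)·(0.8) + (1)·(-3.2)) / 4 = -3/4 = -0.75
  S[B,B] = ((-0.2)·(-0.2) + (-0.2)·(-0.2) + (2.8)·(2.8) + (0.8)·(0.8) + (-3.2)·(-3.2)) / 4 = 18.8/4 = 4.7

S is symmetric (S[j,i] = S[i,j]). Assembling:

S = [[6, -0.75],
 [-0.75, 4.7]]


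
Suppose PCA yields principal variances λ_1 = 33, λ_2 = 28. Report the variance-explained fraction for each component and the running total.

Step 1 — total variance = trace(Sigma) = Σ λ_i = 33 + 28 = 61.

Step 2 — fraction explained by component i = λ_i / Σ λ:
  PC1: 33/61 = 0.541
  PC2: 28/61 = 0.459

Step 3 — cumulative fraction after k components = (λ_1 + ... + λ_k) / Σ λ:
  k = 1: 33/61 = 0.541
  k = 2: (33 + 28)/61 = 61/61 = 1

Summary (fraction, with percent):

explained: PC1 0.541 (54.1%), PC2 0.459 (45.9%);  cumulative: 0.541, 1


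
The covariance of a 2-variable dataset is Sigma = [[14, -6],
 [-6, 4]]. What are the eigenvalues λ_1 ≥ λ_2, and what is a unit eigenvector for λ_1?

Step 1 — characteristic polynomial of 2×2 Sigma:
  det(Sigma - λI) = λ² - trace · λ + det = 0.
  trace = 14 + 4 = 18, det = 14·4 - (-6)² = 20.
Step 2 — discriminant:
  Δ = trace² - 4·det = 324 - 80 = 244.
Step 3 — eigenvalues:
  λ = (trace ± √Δ)/2 = (18 ± 15.6205)/2,
  λ_1 = 16.8102,  λ_2 = 1.1898.

Step 4 — unit eigenvector for λ_1: solve (Sigma - λ_1 I)v = 0. First row:
  (14 - 16.8102)·v_x + (-6)·v_y = 0, i.e. (-2.8102)·v_x + (-6)·v_y = 0,
  so v ∝ (b, λ_1 - a) = (-6, 2.8102); multiply by -1 so the first entry is positive: u = (6, -2.8102).
  ||u|| = √((6)² + (-2.8102)²) = √(43.8975) ≈ 6.6255,
  v_1 = u/||u|| ≈ (0.9056, -0.4242) (||v_1|| = 1).

λ_1 = 16.8102,  λ_2 = 1.1898;  v_1 ≈ (0.9056, -0.4242)


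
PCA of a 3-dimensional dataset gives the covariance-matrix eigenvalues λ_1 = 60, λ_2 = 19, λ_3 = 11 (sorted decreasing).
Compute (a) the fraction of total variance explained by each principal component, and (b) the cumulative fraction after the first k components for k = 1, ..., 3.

Step 1 — total variance = trace(Sigma) = Σ λ_i = 60 + 19 + 11 = 90.

Step 2 — fraction explained by component i = λ_i / Σ λ:
  PC1: 60/90 = 0.6667
  PC2: 19/90 = 0.2111
  PC3: 11/90 = 0.1222

Step 3 — cumulative fraction after k components = (λ_1 + ... + λ_k) / Σ λ:
  k = 1: 60/90 = 0.6667
  k = 2: (60 + 19)/90 = 79/90 = 0.8778
  k = 3: (60 + 19 + 11)/90 = 90/90 = 1

Summary (fraction, with percent):

explained: PC1 0.6667 (66.67%), PC2 0.2111 (21.11%), PC3 0.1222 (12.22%);  cumulative: 0.6667, 0.8778, 1


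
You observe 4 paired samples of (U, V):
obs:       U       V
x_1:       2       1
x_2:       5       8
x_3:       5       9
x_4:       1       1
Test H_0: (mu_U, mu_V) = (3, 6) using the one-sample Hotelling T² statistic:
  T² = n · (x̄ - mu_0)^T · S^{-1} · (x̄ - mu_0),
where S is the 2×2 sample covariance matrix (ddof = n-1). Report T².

Step 1 — sample mean vector:
  mean(U) = (2 + 5 + 5 + 1) / 4 = 13/4 = 3.25
  mean(V) = (1 + 8 + 9 + 1) / 4 = 19/4 = 4.75
  x̄ = (3.25, 4.75),  deviation x̄ - mu_0 = (3.25, 4.75) - (3, 6) = (0.25, -1.25).

Step 2 — sample covariance matrix, S[i,j] = (1/(n-1)) · Σ_k (x_{k,i} - mean_i) · (x_{k,j} - mean_j), divisor n-1 = 3:
  S[U,U] = ((-1.25)·(-1.25) + (1.75)·(1.75) + (1.75)·(1.75) + (-2.25)·(-2.25)) / 3 = 12.75/3 = 4.25
  S[U,V] = ((-1.25)·(-3.75) + (1.75)·(3.25) + (1.75)·(4.25) + (-2.25)·(-3.75)) / 3 = 26.25/3 = 8.75
  S[V,V] = ((-3.75)·(-3.75) + (3.25)·(3.25) + (4.25)·(4.25) + (-3.75)·(-3.75)) / 3 = 56.75/3 = 18.9167
  S = [[4.25, 8.75],
 [8.75, 18.9167]].

Step 3 — invert S. det(S) = 4.25·18.9167 - (8.75)² = 3.8333.
  S^{-1} = (1/det) · [[d, -b], [-b, a]] = [[4.9348, -2.2826],
 [-2.2826, 1.1087]].

Step 4 — quadratic form (x̄ - mu_0)^T · S^{-1} · (x̄ - mu_0):
  S^{-1} · (x̄ - mu_0) = (4.087, -1.9565),
  (x̄ - mu_0)^T · [...] = (0.25)·(4.087) + (-1.25)·(-1.9565) = 3.4674.

Step 5 — scale by n: T² = 4 · 3.4674 = 13.8696.

T² ≈ 13.8696


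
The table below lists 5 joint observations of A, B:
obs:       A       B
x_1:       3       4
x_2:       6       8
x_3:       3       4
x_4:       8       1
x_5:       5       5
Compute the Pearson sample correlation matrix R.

Step 1 — column means:
  mean(A) = (3 + 6 + 3 + 8 + 5) / 5 = 25/5 = 5
  mean(B) = (4 + 8 + 4 + 1 + 5) / 5 = 22/5 = 4.4

Step 2 — sample variances and covariances s[i,j] = (1/(n-1)) · Σ_k (x_{k,i} - mean_i) · (x_{k,j} - mean_j), with n-1 = 4:
  s[A,A] = ((-2)·(-2) + (1)·(1) + (-2)·(-2) + (3)·(3) + (0)·(0)) / 4 = 18/4 = 4.5
  s[A,B] = ((-2)·(-0.4) + (1)·(3.6) + (-2)·(-0.4) + (3)·(-3.4) + (0)·(0.6)) / 4 = -5/4 = -1.25
  s[B,B] = ((-0.4)·(-0.4) + (3.6)·(3.6) + (-0.4)·(-0.4) + (-3.4)·(-3.4) + (0.6)·(0.6)) / 4 = 25.2/4 = 6.3
  Sample standard deviations s_i = √(s[i,i]):
  s(A) = √(4.5) = 2.1213
  s(B) = √(6.3) = 2.51

Step 3 — r_{ij} = s_{ij} / (s_i · s_j):
  r[A,A] = 1 (diagonal).
  r[A,B] = -1.25 / (2.1213 · 2.51) = -1.25 / 5.3245 = -0.2348
  r[B,B] = 1 (diagonal).

R is symmetric with unit diagonal. Assembling:

R = [[1, -0.2348],
 [-0.2348, 1]]


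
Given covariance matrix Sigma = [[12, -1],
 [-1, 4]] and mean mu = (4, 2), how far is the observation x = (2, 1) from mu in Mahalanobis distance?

Step 1 — centre the observation: (x - mu) = (-2, -1).

Step 2 — invert Sigma. det(Sigma) = 12·4 - (-1)² = 47.
  Sigma^{-1} = (1/det) · [[d, -b], [-b, a]] = [[0.0851, 0.0213],
 [0.0213, 0.2553]].

Step 3 — form the quadratic (x - mu)^T · Sigma^{-1} · (x - mu):
  Sigma^{-1} · (x - mu) = (-0.1915, -0.2979).
  (x - mu)^T · [Sigma^{-1} · (x - mu)] = (-2)·(-0.1915) + (-1)·(-0.2979) = 0.6809.

Step 4 — take square root: d = √(0.6809) ≈ 0.8251.

d(x, mu) = √(0.6809) ≈ 0.8251


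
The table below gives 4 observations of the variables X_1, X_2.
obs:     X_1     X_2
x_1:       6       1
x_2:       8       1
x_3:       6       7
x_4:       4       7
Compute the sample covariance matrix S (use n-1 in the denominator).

Step 1 — column means:
  mean(X_1) = (6 + 8 + 6 + 4) / 4 = 24/4 = 6
  mean(X_2) = (1 + 1 + 7 + 7) / 4 = 16/4 = 4

Step 2 — sample covariance S[i,j] = (1/(n-1)) · Σ_k (x_{k,i} - mean_i) · (x_{k,j} - mean_j), with n-1 = 3.
  S[X_1,X_1] = ((0)·(0) + (2)·(2) + (0)·(0) + (-2)·(-2)) / 3 = 8/3 = 2.6667
  S[X_1,X_2] = ((0)·(-3) + (2)·(-3) + (0)·(3) + (-2)·(3)) / 3 = -12/3 = -4
  S[X_2,X_2] = ((-3)·(-3) + (-3)·(-3) + (3)·(3) + (3)·(3)) / 3 = 36/3 = 12

S is symmetric (S[j,i] = S[i,j]). Assembling:

S = [[2.6667, -4],
 [-4, 12]]


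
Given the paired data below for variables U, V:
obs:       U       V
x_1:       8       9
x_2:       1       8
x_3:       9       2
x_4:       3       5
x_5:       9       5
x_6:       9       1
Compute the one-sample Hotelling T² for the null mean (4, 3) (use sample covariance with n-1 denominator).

Step 1 — sample mean vector:
  mean(U) = (8 + 1 + 9 + 3 + 9 + 9) / 6 = 39/6 = 6.5
  mean(V) = (9 + 8 + 2 + 5 + 5 + 1) / 6 = 30/6 = 5
  x̄ = (6.5, 5),  deviation x̄ - mu_0 = (6.5, 5) - (4, 3) = (2.5, 2).

Step 2 — sample covariance matrix, S[i,j] = (1/(n-1)) · Σ_k (x_{k,i} - mean_i) · (x_{k,j} - mean_j), divisor n-1 = 5:
  S[U,U] = ((1.5)·(1.5) + (-5.5)·(-5.5) + (2.5)·(2.5) + (-3.5)·(-3.5) + (2.5)·(2.5) + (2.5)·(2.5)) / 5 = 63.5/5 = 12.7
  S[U,V] = ((1.5)·(4) + (-5.5)·(3) + (2.5)·(-3) + (-3.5)·(0) + (2.5)·(0) + (2.5)·(-4)) / 5 = -28/5 = -5.6
  S[V,V] = ((4)·(4) + (3)·(3) + (-3)·(-3) + (0)·(0) + (0)·(0) + (-4)·(-4)) / 5 = 50/5 = 10
  S = [[12.7, -5.6],
 [-5.6, 10]].

Step 3 — invert S. det(S) = 12.7·10 - (-5.6)² = 95.64.
  S^{-1} = (1/det) · [[d, -b], [-b, a]] = [[0.1046, 0.0586],
 [0.0586, 0.1328]].

Step 4 — quadratic form (x̄ - mu_0)^T · S^{-1} · (x̄ - mu_0):
  S^{-1} · (x̄ - mu_0) = (0.3785, 0.412),
  (x̄ - mu_0)^T · [...] = (2.5)·(0.3785) + (2)·(0.412) = 1.7702.

Step 5 — scale by n: T² = 6 · 1.7702 = 10.6211.

T² ≈ 10.6211


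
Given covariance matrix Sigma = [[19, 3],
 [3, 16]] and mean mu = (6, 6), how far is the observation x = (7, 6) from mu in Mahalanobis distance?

Step 1 — centre the observation: (x - mu) = (1, 0).

Step 2 — invert Sigma. det(Sigma) = 19·16 - (3)² = 295.
  Sigma^{-1} = (1/det) · [[d, -b], [-b, a]] = [[0.0542, -0.0102],
 [-0.0102, 0.0644]].

Step 3 — form the quadratic (x - mu)^T · Sigma^{-1} · (x - mu):
  Sigma^{-1} · (x - mu) = (0.0542, -0.0102).
  (x - mu)^T · [Sigma^{-1} · (x - mu)] = (1)·(0.0542) + (0)·(-0.0102) = 0.0542.

Step 4 — take square root: d = √(0.0542) ≈ 0.2329.

d(x, mu) = √(0.0542) ≈ 0.2329


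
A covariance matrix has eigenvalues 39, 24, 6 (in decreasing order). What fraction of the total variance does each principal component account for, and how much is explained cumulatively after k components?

Step 1 — total variance = trace(Sigma) = Σ λ_i = 39 + 24 + 6 = 69.

Step 2 — fraction explained by component i = λ_i / Σ λ:
  PC1: 39/69 = 0.5652
  PC2: 24/69 = 0.3478
  PC3: 6/69 = 0.087

Step 3 — cumulative fraction after k components = (λ_1 + ... + λ_k) / Σ λ:
  k = 1: 39/69 = 0.5652
  k = 2: (39 + 24)/69 = 63/69 = 0.913
  k = 3: (39 + 24 + 6)/69 = 69/69 = 1

Summary (fraction, with percent):

explained: PC1 0.5652 (56.52%), PC2 0.3478 (34.78%), PC3 0.087 (8.7%);  cumulative: 0.5652, 0.913, 1


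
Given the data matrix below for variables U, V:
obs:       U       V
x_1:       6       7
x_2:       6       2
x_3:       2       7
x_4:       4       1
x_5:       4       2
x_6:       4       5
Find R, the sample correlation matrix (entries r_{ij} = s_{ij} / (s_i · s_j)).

Step 1 — column means:
  mean(U) = (6 + 6 + 2 + 4 + 4 + 4) / 6 = 26/6 = 4.3333
  mean(V) = (7 + 2 + 7 + 1 + 2 + 5) / 6 = 24/6 = 4

Step 2 — sample variances and covariances s[i,j] = (1/(n-1)) · Σ_k (x_{k,i} - mean_i) · (x_{k,j} - mean_j), with n-1 = 5:
  s[U,U] = ((1.6667)·(1.6667) + (1.6667)·(1.6667) + (-2.3333)·(-2.3333) + (-0.3333)·(-0.3333) + (-0.3333)·(-0.3333) + (-0.3333)·(-0.3333)) / 5 = 11.3333/5 = 2.2667
  s[U,V] = ((1.6667)·(3) + (1.6667)·(-2) + (-2.3333)·(3) + (-0.3333)·(-3) + (-0.3333)·(-2) + (-0.3333)·(1)) / 5 = -4/5 = -0.8
  s[V,V] = ((3)·(3) + (-2)·(-2) + (3)·(3) + (-3)·(-3) + (-2)·(-2) + (1)·(1)) / 5 = 36/5 = 7.2
  Sample standard deviations s_i = √(s[i,i]):
  s(U) = √(2.2667) = 1.5055
  s(V) = √(7.2) = 2.6833

Step 3 — r_{ij} = s_{ij} / (s_i · s_j):
  r[U,U] = 1 (diagonal).
  r[U,V] = -0.8 / (1.5055 · 2.6833) = -0.8 / 4.0398 = -0.198
  r[V,V] = 1 (diagonal).

R is symmetric with unit diagonal. Assembling:

R = [[1, -0.198],
 [-0.198, 1]]


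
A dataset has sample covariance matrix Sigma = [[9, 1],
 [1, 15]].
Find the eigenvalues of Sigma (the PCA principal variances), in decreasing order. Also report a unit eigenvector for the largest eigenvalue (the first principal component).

Step 1 — characteristic polynomial of 2×2 Sigma:
  det(Sigma - λI) = λ² - trace · λ + det = 0.
  trace = 9 + 15 = 24, det = 9·15 - (1)² = 134.
Step 2 — discriminant:
  Δ = trace² - 4·det = 576 - 536 = 40.
Step 3 — eigenvalues:
  λ = (trace ± √Δ)/2 = (24 ± 6.3246)/2,
  λ_1 = 15.1623,  λ_2 = 8.8377.

Step 4 — unit eigenvector for λ_1: solve (Sigma - λ_1 I)v = 0. First row:
  (9 - 15.1623)·v_x + (1)·v_y = 0, i.e. (-6.1623)·v_x + (1)·v_y = 0,
  so v ∝ (b, λ_1 - a) = (1, 6.1623) = u.
  ||u|| = √((1)² + (6.1623)²) = √(38.9737) ≈ 6.2429,
  v_1 = u/||u|| ≈ (0.1602, 0.9871) (||v_1|| = 1).

λ_1 = 15.1623,  λ_2 = 8.8377;  v_1 ≈ (0.1602, 0.9871)
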